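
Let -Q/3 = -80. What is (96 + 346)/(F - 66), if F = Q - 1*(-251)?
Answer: 26/25 ≈ 1.0400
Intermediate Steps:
Q = 240 (Q = -3*(-80) = 240)
F = 491 (F = 240 - 1*(-251) = 240 + 251 = 491)
(96 + 346)/(F - 66) = (96 + 346)/(491 - 66) = 442/425 = 442*(1/425) = 26/25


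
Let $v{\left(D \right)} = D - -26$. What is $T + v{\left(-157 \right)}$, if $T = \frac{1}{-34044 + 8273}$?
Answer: $- \frac{3376002}{25771} \approx -131.0$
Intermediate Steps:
$v{\left(D \right)} = 26 + D$ ($v{\left(D \right)} = D + 26 = 26 + D$)
$T = - \frac{1}{25771}$ ($T = \frac{1}{-25771} = - \frac{1}{25771} \approx -3.8803 \cdot 10^{-5}$)
$T + v{\left(-157 \right)} = - \frac{1}{25771} + \left(26 - 157\right) = - \frac{1}{25771} - 131 = - \frac{3376002}{25771}$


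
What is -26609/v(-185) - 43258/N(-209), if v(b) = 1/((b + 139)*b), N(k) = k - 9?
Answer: -24682220681/109 ≈ -2.2644e+8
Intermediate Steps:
N(k) = -9 + k
v(b) = 1/(b*(139 + b)) (v(b) = 1/((139 + b)*b) = 1/(b*(139 + b)))
-26609/v(-185) - 43258/N(-209) = -26609/(1/((-185)*(139 - 185))) - 43258/(-9 - 209) = -26609/((-1/185/(-46))) - 43258/(-218) = -26609/((-1/185*(-1/46))) - 43258*(-1/218) = -26609/1/8510 + 21629/109 = -26609*8510 + 21629/109 = -226442590 + 21629/109 = -24682220681/109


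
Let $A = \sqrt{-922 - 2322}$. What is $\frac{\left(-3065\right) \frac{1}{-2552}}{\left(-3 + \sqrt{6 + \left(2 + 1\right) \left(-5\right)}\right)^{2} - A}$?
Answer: $- \frac{5517 i}{745184} + \frac{613 i \sqrt{811}}{745184} \approx 0.016023 i$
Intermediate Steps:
$A = 2 i \sqrt{811}$ ($A = \sqrt{-3244} = 2 i \sqrt{811} \approx 56.956 i$)
$\frac{\left(-3065\right) \frac{1}{-2552}}{\left(-3 + \sqrt{6 + \left(2 + 1\right) \left(-5\right)}\right)^{2} - A} = \frac{\left(-3065\right) \frac{1}{-2552}}{\left(-3 + \sqrt{6 + \left(2 + 1\right) \left(-5\right)}\right)^{2} - 2 i \sqrt{811}} = \frac{\left(-3065\right) \left(- \frac{1}{2552}\right)}{\left(-3 + \sqrt{6 + 3 \left(-5\right)}\right)^{2} - 2 i \sqrt{811}} = \frac{3065}{2552 \left(\left(-3 + \sqrt{6 - 15}\right)^{2} - 2 i \sqrt{811}\right)} = \frac{3065}{2552 \left(\left(-3 + \sqrt{-9}\right)^{2} - 2 i \sqrt{811}\right)} = \frac{3065}{2552 \left(\left(-3 + 3 i\right)^{2} - 2 i \sqrt{811}\right)}$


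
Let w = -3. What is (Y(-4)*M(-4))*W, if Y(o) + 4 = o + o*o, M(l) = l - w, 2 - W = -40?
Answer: -336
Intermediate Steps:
W = 42 (W = 2 - 1*(-40) = 2 + 40 = 42)
M(l) = 3 + l (M(l) = l - 1*(-3) = l + 3 = 3 + l)
Y(o) = -4 + o + o² (Y(o) = -4 + (o + o*o) = -4 + (o + o²) = -4 + o + o²)
(Y(-4)*M(-4))*W = ((-4 - 4 + (-4)²)*(3 - 4))*42 = ((-4 - 4 + 16)*(-1))*42 = (8*(-1))*42 = -8*42 = -336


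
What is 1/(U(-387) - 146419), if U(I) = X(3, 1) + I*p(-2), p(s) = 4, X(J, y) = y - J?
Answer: -1/147969 ≈ -6.7582e-6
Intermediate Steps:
U(I) = -2 + 4*I (U(I) = (1 - 1*3) + I*4 = (1 - 3) + 4*I = -2 + 4*I)
1/(U(-387) - 146419) = 1/((-2 + 4*(-387)) - 146419) = 1/((-2 - 1548) - 146419) = 1/(-1550 - 146419) = 1/(-147969) = -1/147969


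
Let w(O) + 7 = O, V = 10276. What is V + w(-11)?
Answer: 10258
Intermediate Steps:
w(O) = -7 + O
V + w(-11) = 10276 + (-7 - 11) = 10276 - 18 = 10258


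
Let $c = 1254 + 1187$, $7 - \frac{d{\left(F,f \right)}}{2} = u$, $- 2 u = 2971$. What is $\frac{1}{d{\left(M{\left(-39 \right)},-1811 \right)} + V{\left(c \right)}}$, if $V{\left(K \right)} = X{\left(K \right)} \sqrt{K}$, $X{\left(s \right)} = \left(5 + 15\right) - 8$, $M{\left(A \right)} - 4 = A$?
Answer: $\frac{995}{2852907} - \frac{4 \sqrt{2441}}{2852907} \approx 0.0002795$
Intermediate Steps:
$u = - \frac{2971}{2}$ ($u = \left(- \frac{1}{2}\right) 2971 = - \frac{2971}{2} \approx -1485.5$)
$M{\left(A \right)} = 4 + A$
$X{\left(s \right)} = 12$ ($X{\left(s \right)} = 20 - 8 = 12$)
$d{\left(F,f \right)} = 2985$ ($d{\left(F,f \right)} = 14 - -2971 = 14 + 2971 = 2985$)
$c = 2441$
$V{\left(K \right)} = 12 \sqrt{K}$
$\frac{1}{d{\left(M{\left(-39 \right)},-1811 \right)} + V{\left(c \right)}} = \frac{1}{2985 + 12 \sqrt{2441}}$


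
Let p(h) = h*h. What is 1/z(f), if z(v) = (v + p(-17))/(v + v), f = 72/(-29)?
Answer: -144/8309 ≈ -0.017331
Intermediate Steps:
p(h) = h²
f = -72/29 (f = 72*(-1/29) = -72/29 ≈ -2.4828)
z(v) = (289 + v)/(2*v) (z(v) = (v + (-17)²)/(v + v) = (v + 289)/((2*v)) = (289 + v)*(1/(2*v)) = (289 + v)/(2*v))
1/z(f) = 1/((289 - 72/29)/(2*(-72/29))) = 1/((½)*(-29/72)*(8309/29)) = 1/(-8309/144) = -144/8309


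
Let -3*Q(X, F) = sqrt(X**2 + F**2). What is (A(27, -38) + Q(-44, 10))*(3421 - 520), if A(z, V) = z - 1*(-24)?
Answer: 147951 - 1934*sqrt(509) ≈ 1.0432e+5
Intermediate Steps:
Q(X, F) = -sqrt(F**2 + X**2)/3 (Q(X, F) = -sqrt(X**2 + F**2)/3 = -sqrt(F**2 + X**2)/3)
A(z, V) = 24 + z (A(z, V) = z + 24 = 24 + z)
(A(27, -38) + Q(-44, 10))*(3421 - 520) = ((24 + 27) - sqrt(10**2 + (-44)**2)/3)*(3421 - 520) = (51 - sqrt(100 + 1936)/3)*2901 = (51 - 2*sqrt(509)/3)*2901 = 147951 - 1934*sqrt(509)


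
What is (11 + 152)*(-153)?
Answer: -24939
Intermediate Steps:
(11 + 152)*(-153) = 163*(-153) = -24939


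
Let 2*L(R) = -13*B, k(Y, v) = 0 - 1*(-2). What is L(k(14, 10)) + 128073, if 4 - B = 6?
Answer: 128086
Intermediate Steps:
k(Y, v) = 2 (k(Y, v) = 0 + 2 = 2)
B = -2 (B = 4 - 1*6 = 4 - 6 = -2)
L(R) = 13 (L(R) = (-13*(-2))/2 = (½)*26 = 13)
L(k(14, 10)) + 128073 = 13 + 128073 = 128086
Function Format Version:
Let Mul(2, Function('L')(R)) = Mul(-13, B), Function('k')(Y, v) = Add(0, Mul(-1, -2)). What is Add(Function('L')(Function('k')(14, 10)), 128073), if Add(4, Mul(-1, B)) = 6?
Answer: 128086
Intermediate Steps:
Function('k')(Y, v) = 2 (Function('k')(Y, v) = Add(0, 2) = 2)
B = -2 (B = Add(4, Mul(-1, 6)) = Add(4, -6) = -2)
Function('L')(R) = 13 (Function('L')(R) = Mul(Rational(1, 2), Mul(-13, -2)) = Mul(Rational(1, 2), 26) = 13)
Add(Function('L')(Function('k')(14, 10)), 128073) = Add(13, 128073) = 128086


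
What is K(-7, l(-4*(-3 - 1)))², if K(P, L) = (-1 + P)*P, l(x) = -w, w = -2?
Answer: 3136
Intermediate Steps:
l(x) = 2 (l(x) = -1*(-2) = 2)
K(P, L) = P*(-1 + P)
K(-7, l(-4*(-3 - 1)))² = (-7*(-1 - 7))² = (-7*(-8))² = 56² = 3136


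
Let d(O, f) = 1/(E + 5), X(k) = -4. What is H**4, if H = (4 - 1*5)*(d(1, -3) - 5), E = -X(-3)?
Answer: 3748096/6561 ≈ 571.27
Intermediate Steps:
E = 4 (E = -1*(-4) = 4)
d(O, f) = 1/9 (d(O, f) = 1/(4 + 5) = 1/9)
H = 44/9 (H = (4 - 1*5)*(1/9 - 5) = (4 - 5)*(-44/9) = -1*(-44/9) = 44/9 ≈ 4.8889)
H**4 = (44/9)**4 = 3748096/6561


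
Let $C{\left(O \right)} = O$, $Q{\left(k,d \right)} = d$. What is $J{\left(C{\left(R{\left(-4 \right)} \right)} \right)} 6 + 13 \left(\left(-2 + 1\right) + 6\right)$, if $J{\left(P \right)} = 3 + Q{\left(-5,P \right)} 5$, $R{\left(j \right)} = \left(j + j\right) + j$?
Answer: $-277$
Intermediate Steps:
$R{\left(j \right)} = 3 j$ ($R{\left(j \right)} = 2 j + j = 3 j$)
$J{\left(P \right)} = 3 + 5 P$ ($J{\left(P \right)} = 3 + P 5 = 3 + 5 P$)
$J{\left(C{\left(R{\left(-4 \right)} \right)} \right)} 6 + 13 \left(\left(-2 + 1\right) + 6\right) = \left(3 + 5 \cdot 3 \left(-4\right)\right) 6 + 13 \left(\left(-2 + 1\right) + 6\right) = \left(3 + 5 \left(-12\right)\right) 6 + 13 \left(-1 + 6\right) = \left(3 - 60\right) 6 + 13 \cdot 5 = \left(-57\right) 6 + 65 = -342 + 65 = -277$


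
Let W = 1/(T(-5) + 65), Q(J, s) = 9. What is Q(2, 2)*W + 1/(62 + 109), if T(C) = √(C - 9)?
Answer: 3862/26847 - I*√14/471 ≈ 0.14385 - 0.0079441*I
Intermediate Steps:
T(C) = √(-9 + C)
W = 1/(65 + I*√14) (W = 1/(√(-9 - 5) + 65) = 1/(√(-14) + 65) = 1/(I*√14 + 65) = 1/(65 + I*√14) ≈ 0.015334 - 0.00088267*I)
Q(2, 2)*W + 1/(62 + 109) = 9*(65/4239 - I*√14/4239) + 1/(62 + 109) = (65/471 - I*√14/471) + 1/171 = 3862/26847 - I*√14/471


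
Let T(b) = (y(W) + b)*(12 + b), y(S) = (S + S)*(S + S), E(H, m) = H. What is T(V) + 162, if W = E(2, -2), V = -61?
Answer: 2367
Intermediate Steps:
W = 2
y(S) = 4*S**2 (y(S) = (2*S)*(2*S) = 4*S**2)
T(b) = (12 + b)*(16 + b) (T(b) = (4*2**2 + b)*(12 + b) = (4*4 + b)*(12 + b) = (16 + b)*(12 + b) = (12 + b)*(16 + b))
T(V) + 162 = (192 + (-61)**2 + 28*(-61)) + 162 = (192 + 3721 - 1708) + 162 = 2205 + 162 = 2367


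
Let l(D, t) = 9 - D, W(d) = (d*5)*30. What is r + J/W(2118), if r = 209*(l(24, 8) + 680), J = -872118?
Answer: 2453036799/17650 ≈ 1.3898e+5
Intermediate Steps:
W(d) = 150*d (W(d) = (5*d)*30 = 150*d)
r = 138985 (r = 209*((9 - 1*24) + 680) = 209*((9 - 24) + 680) = 209*(-15 + 680) = 209*665 = 138985)
r + J/W(2118) = 138985 - 872118/(150*2118) = 138985 - 872118/317700 = 138985 - 872118*1/317700 = 138985 - 48451/17650 = 2453036799/17650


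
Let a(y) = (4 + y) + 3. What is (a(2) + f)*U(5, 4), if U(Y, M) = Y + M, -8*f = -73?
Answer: 1305/8 ≈ 163.13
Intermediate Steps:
f = 73/8 (f = -⅛*(-73) = 73/8 ≈ 9.1250)
a(y) = 7 + y
U(Y, M) = M + Y
(a(2) + f)*U(5, 4) = ((7 + 2) + 73/8)*(4 + 5) = (9 + 73/8)*9 = (145/8)*9 = 1305/8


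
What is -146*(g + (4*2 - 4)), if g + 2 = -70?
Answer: 9928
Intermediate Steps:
g = -72 (g = -2 - 70 = -72)
-146*(g + (4*2 - 4)) = -146*(-72 + (4*2 - 4)) = -146*(-72 + (8 - 4)) = -146*(-72 + 4) = -146*(-68) = 9928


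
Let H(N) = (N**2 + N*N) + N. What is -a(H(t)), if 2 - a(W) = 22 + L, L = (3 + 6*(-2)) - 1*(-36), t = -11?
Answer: 47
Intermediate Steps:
L = 27 (L = (3 - 12) + 36 = -9 + 36 = 27)
H(N) = N + 2*N**2 (H(N) = (N**2 + N**2) + N = 2*N**2 + N = N + 2*N**2)
a(W) = -47 (a(W) = 2 - (22 + 27) = 2 - 1*49 = 2 - 49 = -47)
-a(H(t)) = -1*(-47) = 47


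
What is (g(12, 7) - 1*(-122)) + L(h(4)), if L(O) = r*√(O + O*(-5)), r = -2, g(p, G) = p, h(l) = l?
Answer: 134 - 8*I ≈ 134.0 - 8.0*I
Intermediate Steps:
L(O) = -4*√(-O) (L(O) = -2*√(O + O*(-5)) = -2*√(O - 5*O) = -2*2*√(-O) = -4*√(-O))
(g(12, 7) - 1*(-122)) + L(h(4)) = (12 - 1*(-122)) - 4*2*I = (12 + 122) - 8*I = 134 - 8*I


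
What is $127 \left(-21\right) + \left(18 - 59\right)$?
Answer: $-2708$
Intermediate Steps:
$127 \left(-21\right) + \left(18 - 59\right) = -2667 + \left(18 - 59\right) = -2667 - 41 = -2708$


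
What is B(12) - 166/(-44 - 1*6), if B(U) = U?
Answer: 383/25 ≈ 15.320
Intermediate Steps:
B(12) - 166/(-44 - 1*6) = 12 - 166/(-44 - 1*6) = 12 - 166/(-44 - 6) = 12 - 166/(-50) = 12 - 1/50*(-166) = 12 + 83/25 = 383/25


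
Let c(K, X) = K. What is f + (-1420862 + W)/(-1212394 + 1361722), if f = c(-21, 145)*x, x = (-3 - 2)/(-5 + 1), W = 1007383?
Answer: -4333339/149328 ≈ -29.019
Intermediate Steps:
x = 5/4 (x = -5/(-4) = -5*(-¼) = 5/4 ≈ 1.2500)
f = -105/4 (f = -21*5/4 = -105/4 ≈ -26.250)
f + (-1420862 + W)/(-1212394 + 1361722) = -105/4 + (-1420862 + 1007383)/(-1212394 + 1361722) = -105/4 - 413479/149328 = -4333339/149328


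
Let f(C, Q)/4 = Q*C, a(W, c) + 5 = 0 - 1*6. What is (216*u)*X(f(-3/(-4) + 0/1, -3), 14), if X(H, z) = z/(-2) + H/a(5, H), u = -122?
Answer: 1791936/11 ≈ 1.6290e+5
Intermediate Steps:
a(W, c) = -11 (a(W, c) = -5 + (0 - 1*6) = -5 + (0 - 6) = -5 - 6 = -11)
f(C, Q) = 4*C*Q (f(C, Q) = 4*(Q*C) = 4*(C*Q) = 4*C*Q)
X(H, z) = -z/2 - H/11 (X(H, z) = z/(-2) + H/(-11) = z*(-½) + H*(-1/11) = -z/2 - H/11)
(216*u)*X(f(-3/(-4) + 0/1, -3), 14) = (216*(-122))*(-½*14 - 4*(-3/(-4) + 0/1)*(-3)/11) = -26352*(-7 - 4*(-3*(-¼) + 0*1)*(-3)/11) = -26352*(-7 - 4*(¾ + 0)*(-3)/11) = -26352*(-7 - 4*3*(-3)/(11*4)) = -26352*(-7 - 1/11*(-9)) = -26352*(-7 + 9/11) = -26352*(-68/11) = 1791936/11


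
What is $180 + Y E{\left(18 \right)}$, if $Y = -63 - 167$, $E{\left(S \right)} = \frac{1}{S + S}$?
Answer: $\frac{3125}{18} \approx 173.61$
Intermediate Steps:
$E{\left(S \right)} = \frac{1}{2 S}$
$Y = -230$ ($Y = -63 - 167 = -230$)
$180 + Y E{\left(18 \right)} = 180 - 230 \frac{1}{2 \cdot 18} = 180 - 230 \cdot \frac{1}{2} \cdot \frac{1}{18} = 180 - \frac{115}{18} = \frac{3125}{18}$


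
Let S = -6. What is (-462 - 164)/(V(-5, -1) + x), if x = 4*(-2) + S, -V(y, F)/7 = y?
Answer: -626/21 ≈ -29.810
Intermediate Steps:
V(y, F) = -7*y
x = -14 (x = 4*(-2) - 6 = -8 - 6 = -14)
(-462 - 164)/(V(-5, -1) + x) = (-462 - 164)/(-7*(-5) - 14) = -626/(35 - 14) = -626/21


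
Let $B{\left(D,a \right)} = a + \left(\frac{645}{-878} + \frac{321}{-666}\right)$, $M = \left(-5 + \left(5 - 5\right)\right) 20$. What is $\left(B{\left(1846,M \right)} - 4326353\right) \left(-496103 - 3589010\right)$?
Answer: $\frac{861238995111274873}{48729} \approx 1.7674 \cdot 10^{13}$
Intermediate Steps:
$M = -100$ ($M = \left(-5 + \left(5 - 5\right)\right) 20 = \left(-5 + 0\right) 20 = \left(-5\right) 20 = -100$)
$B{\left(D,a \right)} = - \frac{59284}{48729} + a$ ($B{\left(D,a \right)} = a + \left(645 \left(- \frac{1}{878}\right) + 321 \left(- \frac{1}{666}\right)\right) = a - \frac{59284}{48729} = - \frac{59284}{48729} + a$)
$\left(B{\left(1846,M \right)} - 4326353\right) \left(-496103 - 3589010\right) = \left(\left(- \frac{59284}{48729} - 100\right) - 4326353\right) \left(-496103 - 3589010\right) = \left(- \frac{4932184}{48729} - 4326353\right) \left(-4085113\right) = \left(- \frac{210823787521}{48729}\right) \left(-4085113\right) = \frac{861238995111274873}{48729}$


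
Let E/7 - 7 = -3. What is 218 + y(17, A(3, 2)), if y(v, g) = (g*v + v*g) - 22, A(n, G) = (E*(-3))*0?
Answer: 196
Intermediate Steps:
E = 28 (E = 49 + 7*(-3) = 49 - 21 = 28)
A(n, G) = 0 (A(n, G) = (28*(-3))*0 = -84*0 = 0)
y(v, g) = -22 + 2*g*v (y(v, g) = (g*v + g*v) - 22 = 2*g*v - 22 = -22 + 2*g*v)
218 + y(17, A(3, 2)) = 218 + (-22 + 2*0*17) = 218 + (-22 + 0) = 218 - 22 = 196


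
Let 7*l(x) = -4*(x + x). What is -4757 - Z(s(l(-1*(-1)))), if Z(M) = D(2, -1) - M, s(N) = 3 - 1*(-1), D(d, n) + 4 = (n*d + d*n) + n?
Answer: -4744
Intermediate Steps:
l(x) = -8*x/7 (l(x) = (-4*(x + x))/7 = (-8*x)/7 = -8*x/7)
D(d, n) = -4 + n + 2*d*n (D(d, n) = -4 + ((n*d + d*n) + n) = -4 + ((d*n + d*n) + n) = -4 + (2*d*n + n) = -4 + (n + 2*d*n) = -4 + n + 2*d*n)
s(N) = 4 (s(N) = 3 + 1 = 4)
Z(M) = -9 - M (Z(M) = (-4 - 1 + 2*2*(-1)) - M = (-4 - 1 - 4) - M = -9 - M)
-4757 - Z(s(l(-1*(-1)))) = -4757 - (-9 - 1*4) = -4757 - (-9 - 4) = -4757 - 1*(-13) = -4757 + 13 = -4744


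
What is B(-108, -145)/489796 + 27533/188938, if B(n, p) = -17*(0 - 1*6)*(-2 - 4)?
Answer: 3342480803/23135269162 ≈ 0.14448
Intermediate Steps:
B(n, p) = -612 (B(n, p) = -17*(0 - 6)*(-6) = -(-102)*(-6) = -17*36 = -612)
B(-108, -145)/489796 + 27533/188938 = -612/489796 + 27533/188938 = -612*1/489796 + 27533*(1/188938) = -153/122449 + 27533/188938 = 3342480803/23135269162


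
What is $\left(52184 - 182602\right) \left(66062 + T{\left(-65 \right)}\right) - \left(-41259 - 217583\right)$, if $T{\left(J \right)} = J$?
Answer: $-8606937904$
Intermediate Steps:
$\left(52184 - 182602\right) \left(66062 + T{\left(-65 \right)}\right) - \left(-41259 - 217583\right) = \left(52184 - 182602\right) \left(66062 - 65\right) - \left(-41259 - 217583\right) = \left(-130418\right) 65997 - \left(-41259 - 217583\right) = -8607196746 - -258842 = -8607196746 + 258842 = -8606937904$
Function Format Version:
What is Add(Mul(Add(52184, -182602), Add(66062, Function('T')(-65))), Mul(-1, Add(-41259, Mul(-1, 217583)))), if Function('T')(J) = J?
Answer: -8606937904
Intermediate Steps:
Add(Mul(Add(52184, -182602), Add(66062, Function('T')(-65))), Mul(-1, Add(-41259, Mul(-1, 217583)))) = Add(Mul(Add(52184, -182602), Add(66062, -65)), Mul(-1, Add(-41259, Mul(-1, 217583)))) = Add(Mul(-130418, 65997), Mul(-1, Add(-41259, -217583))) = Add(-8607196746, Mul(-1, -258842)) = Add(-8607196746, 258842) = -8606937904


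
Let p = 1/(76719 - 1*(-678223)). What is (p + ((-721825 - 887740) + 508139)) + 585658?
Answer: -389374925455/754942 ≈ -5.1577e+5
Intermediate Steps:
p = 1/754942 (p = 1/(76719 + 678223) = 1/754942 ≈ 1.3246e-6)
(p + ((-721825 - 887740) + 508139)) + 585658 = (1/754942 + ((-721825 - 887740) + 508139)) + 585658 = (1/754942 + (-1609565 + 508139)) + 585658 = (1/754942 - 1101426) + 585658 = -831512747291/754942 + 585658 = -389374925455/754942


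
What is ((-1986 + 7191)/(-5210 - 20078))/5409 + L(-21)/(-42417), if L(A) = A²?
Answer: -249143999/23876196248 ≈ -0.010435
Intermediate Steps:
((-1986 + 7191)/(-5210 - 20078))/5409 + L(-21)/(-42417) = ((-1986 + 7191)/(-5210 - 20078))/5409 + (-21)²/(-42417) = (5205/(-25288))*(1/5409) + 441*(-1/42417) = (5205*(-1/25288))*(1/5409) - 49/4713 = -5205/25288*1/5409 - 49/4713 = -1735/45594264 - 49/4713 = -249143999/23876196248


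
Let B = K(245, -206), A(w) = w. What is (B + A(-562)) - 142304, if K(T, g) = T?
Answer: -142621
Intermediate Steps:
B = 245
(B + A(-562)) - 142304 = (245 - 562) - 142304 = -317 - 142304 = -142621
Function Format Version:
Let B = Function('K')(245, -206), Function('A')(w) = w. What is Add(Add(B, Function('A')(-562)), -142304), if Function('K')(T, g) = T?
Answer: -142621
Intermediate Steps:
B = 245
Add(Add(B, Function('A')(-562)), -142304) = Add(Add(245, -562), -142304) = Add(-317, -142304) = -142621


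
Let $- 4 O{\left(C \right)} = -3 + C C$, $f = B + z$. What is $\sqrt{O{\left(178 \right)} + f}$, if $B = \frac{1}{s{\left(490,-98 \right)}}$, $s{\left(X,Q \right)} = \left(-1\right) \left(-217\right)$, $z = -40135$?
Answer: $\frac{i \sqrt{9051493801}}{434} \approx 219.22 i$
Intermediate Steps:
$s{\left(X,Q \right)} = 217$
$B = \frac{1}{217} \approx 0.0046083$
$f = - \frac{8709294}{217}$ ($f = \frac{1}{217} - 40135 = - \frac{8709294}{217} \approx -40135.0$)
$O{\left(C \right)} = \frac{3}{4} - \frac{C^{2}}{4}$ ($O{\left(C \right)} = - \frac{-3 + C C}{4} = - \frac{-3 + C^{2}}{4} = \frac{3}{4} - \frac{C^{2}}{4}$)
$\sqrt{O{\left(178 \right)} + f} = \sqrt{\left(\frac{3}{4} - \frac{178^{2}}{4}\right) - \frac{8709294}{217}} = \sqrt{\left(\frac{3}{4} - 7921\right) - \frac{8709294}{217}} = \sqrt{- \frac{31681}{4} - \frac{8709294}{217}} = \sqrt{- \frac{41711953}{868}} = \frac{i \sqrt{9051493801}}{434}$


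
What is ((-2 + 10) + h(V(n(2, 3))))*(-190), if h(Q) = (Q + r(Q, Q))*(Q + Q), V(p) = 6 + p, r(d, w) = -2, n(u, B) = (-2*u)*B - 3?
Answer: -39140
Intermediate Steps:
n(u, B) = -3 - 2*B*u (n(u, B) = -2*B*u - 3 = -3 - 2*B*u)
h(Q) = 2*Q*(-2 + Q) (h(Q) = (Q - 2)*(Q + Q) = (-2 + Q)*(2*Q) = 2*Q*(-2 + Q))
((-2 + 10) + h(V(n(2, 3))))*(-190) = ((-2 + 10) + 2*(6 + (-3 - 2*3*2))*(-2 + (6 + (-3 - 2*3*2))))*(-190) = (8 + 2*(6 + (-3 - 12))*(-2 + (6 + (-3 - 12))))*(-190) = (8 + 2*(6 - 15)*(-2 + (6 - 15)))*(-190) = (8 + 2*(-9)*(-2 - 9))*(-190) = (8 + 2*(-9)*(-11))*(-190) = (8 + 198)*(-190) = 206*(-190) = -39140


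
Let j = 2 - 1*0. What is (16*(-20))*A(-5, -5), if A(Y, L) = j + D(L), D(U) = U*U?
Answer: -8640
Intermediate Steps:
j = 2 (j = 2 + 0 = 2)
D(U) = U²
A(Y, L) = 2 + L²
(16*(-20))*A(-5, -5) = (16*(-20))*(2 + (-5)²) = -320*(2 + 25) = -320*27 = -8640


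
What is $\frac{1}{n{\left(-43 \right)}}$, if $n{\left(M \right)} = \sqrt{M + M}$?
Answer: $- \frac{i \sqrt{86}}{86} \approx - 0.10783 i$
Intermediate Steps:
$n{\left(M \right)} = \sqrt{2} \sqrt{M}$ ($n{\left(M \right)} = \sqrt{2 M} = \sqrt{2} \sqrt{M}$)
$\frac{1}{n{\left(-43 \right)}} = \frac{1}{\sqrt{2} \sqrt{-43}} = \frac{1}{\sqrt{2} i \sqrt{43}} = \frac{1}{i \sqrt{86}} = - \frac{i \sqrt{86}}{86}$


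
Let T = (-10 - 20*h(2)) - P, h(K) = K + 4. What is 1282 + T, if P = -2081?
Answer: 3233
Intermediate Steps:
h(K) = 4 + K
T = 1951 (T = (-10 - 20*(4 + 2)) - 1*(-2081) = (-10 - 20*6) + 2081 = (-10 - 120) + 2081 = -130 + 2081 = 1951)
1282 + T = 1282 + 1951 = 3233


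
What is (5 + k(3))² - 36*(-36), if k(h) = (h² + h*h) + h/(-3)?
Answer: 1780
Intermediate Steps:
k(h) = 2*h² - h/3 (k(h) = (h² + h²) + h*(-⅓) = 2*h² - h/3)
(5 + k(3))² - 36*(-36) = (5 + (⅓)*3*(-1 + 6*3))² - 36*(-36) = (5 + (⅓)*3*(-1 + 18))² + 1296 = (5 + (⅓)*3*17)² + 1296 = (5 + 17)² + 1296 = 22² + 1296 = 484 + 1296 = 1780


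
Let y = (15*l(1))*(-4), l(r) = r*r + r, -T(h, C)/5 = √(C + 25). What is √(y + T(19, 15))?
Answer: √(-120 - 10*√10) ≈ 12.314*I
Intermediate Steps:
T(h, C) = -5*√(25 + C) (T(h, C) = -5*√(C + 25) = -5*√(25 + C))
l(r) = r + r² (l(r) = r² + r = r + r²)
y = -120 (y = (15*(1*(1 + 1)))*(-4) = (15*(1*2))*(-4) = (15*2)*(-4) = 30*(-4) = -120)
√(y + T(19, 15)) = √(-120 - 5*√(25 + 15)) = √(-120 - 10*√10)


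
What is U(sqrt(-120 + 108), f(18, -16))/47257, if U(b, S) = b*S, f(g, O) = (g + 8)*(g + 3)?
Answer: 156*I*sqrt(3)/6751 ≈ 0.040024*I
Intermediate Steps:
f(g, O) = (3 + g)*(8 + g) (f(g, O) = (8 + g)*(3 + g) = (3 + g)*(8 + g))
U(b, S) = S*b
U(sqrt(-120 + 108), f(18, -16))/47257 = ((24 + 18**2 + 11*18)*sqrt(-120 + 108))/47257 = ((24 + 324 + 198)*sqrt(-12))*(1/47257) = (546*(2*I*sqrt(3)))*(1/47257) = (1092*I*sqrt(3))*(1/47257) = 156*I*sqrt(3)/6751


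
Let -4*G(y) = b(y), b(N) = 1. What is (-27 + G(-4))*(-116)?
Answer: 3161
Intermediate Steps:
G(y) = -1/4 (G(y) = -1/4*1 = -1/4)
(-27 + G(-4))*(-116) = (-27 - 1/4)*(-116) = -109/4*(-116) = 3161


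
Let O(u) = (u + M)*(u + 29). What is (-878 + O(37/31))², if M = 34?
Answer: 31477146724/923521 ≈ 34084.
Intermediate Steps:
O(u) = (29 + u)*(34 + u) (O(u) = (u + 34)*(u + 29) = (34 + u)*(29 + u) = (29 + u)*(34 + u))
(-878 + O(37/31))² = (-878 + (986 + (37/31)² + 63*(37/31)))² = (-878 + (986 + 1369/961 + 2331/31))² = (-878 + 1021176/961)² = (177418/961)² = 31477146724/923521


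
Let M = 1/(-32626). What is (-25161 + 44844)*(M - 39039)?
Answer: -25069969706445/32626 ≈ -7.6840e+8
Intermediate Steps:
M = -1/32626 ≈ -3.0650e-5
(-25161 + 44844)*(M - 39039) = (-25161 + 44844)*(-1/32626 - 39039) = 19683*(-1273686415/32626) = -25069969706445/32626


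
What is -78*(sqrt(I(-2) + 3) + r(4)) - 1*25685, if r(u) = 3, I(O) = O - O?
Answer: -25919 - 78*sqrt(3) ≈ -26054.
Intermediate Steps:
I(O) = 0
-78*(sqrt(I(-2) + 3) + r(4)) - 1*25685 = -78*(sqrt(0 + 3) + 3) - 1*25685 = -78*(sqrt(3) + 3) - 25685 = -78*(3 + sqrt(3)) - 25685 = (-234 - 78*sqrt(3)) - 25685 = -25919 - 78*sqrt(3)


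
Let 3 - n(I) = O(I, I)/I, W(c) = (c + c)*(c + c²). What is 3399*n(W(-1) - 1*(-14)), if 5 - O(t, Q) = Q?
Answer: 173349/14 ≈ 12382.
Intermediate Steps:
W(c) = 2*c*(c + c²) (W(c) = (2*c)*(c + c²) = 2*c*(c + c²))
O(t, Q) = 5 - Q
n(I) = 3 - (5 - I)/I
3399*n(W(-1) - 1*(-14)) = 3399*(4 - 5/(2*(-1)²*(1 - 1) - 1*(-14))) = 3399*(4 - 5/(2*1*0 + 14)) = 3399*(4 - 5/(0 + 14)) = 3399*(4 - 5/14) = 3399*(51/14) = 173349/14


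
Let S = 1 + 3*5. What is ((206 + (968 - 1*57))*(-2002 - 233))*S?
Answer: -39943920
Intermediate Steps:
S = 16 (S = 1 + 15 = 16)
((206 + (968 - 1*57))*(-2002 - 233))*S = ((206 + (968 - 1*57))*(-2002 - 233))*16 = ((206 + (968 - 57))*(-2235))*16 = ((206 + 911)*(-2235))*16 = (1117*(-2235))*16 = -2496495*16 = -39943920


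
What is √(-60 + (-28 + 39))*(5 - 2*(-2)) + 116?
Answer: 116 + 63*I ≈ 116.0 + 63.0*I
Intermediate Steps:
√(-60 + (-28 + 39))*(5 - 2*(-2)) + 116 = √(-60 + 11)*(5 + 4) + 116 = √(-49)*9 + 116 = (7*I)*9 + 116 = 63*I + 116 = 116 + 63*I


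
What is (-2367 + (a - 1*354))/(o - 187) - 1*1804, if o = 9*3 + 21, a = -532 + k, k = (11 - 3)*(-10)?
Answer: -247423/139 ≈ -1780.0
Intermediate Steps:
k = -80 (k = 8*(-10) = -80)
a = -612 (a = -532 - 80 = -612)
o = 48 (o = 27 + 21 = 48)
(-2367 + (a - 1*354))/(o - 187) - 1*1804 = (-2367 + (-612 - 1*354))/(48 - 187) - 1*1804 = (-2367 + (-612 - 354))/(-139) - 1804 = (-2367 - 966)*(-1/139) - 1804 = -3333*(-1/139) - 1804 = 3333/139 - 1804 = -247423/139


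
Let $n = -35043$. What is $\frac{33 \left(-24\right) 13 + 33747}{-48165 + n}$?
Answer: $- \frac{7817}{27736} \approx -0.28184$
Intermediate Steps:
$\frac{33 \left(-24\right) 13 + 33747}{-48165 + n} = \frac{33 \left(-24\right) 13 + 33747}{-48165 - 35043} = \frac{\left(-792\right) 13 + 33747}{-83208} = \left(-10296 + 33747\right) \left(- \frac{1}{83208}\right) = 23451 \left(- \frac{1}{83208}\right) = - \frac{7817}{27736}$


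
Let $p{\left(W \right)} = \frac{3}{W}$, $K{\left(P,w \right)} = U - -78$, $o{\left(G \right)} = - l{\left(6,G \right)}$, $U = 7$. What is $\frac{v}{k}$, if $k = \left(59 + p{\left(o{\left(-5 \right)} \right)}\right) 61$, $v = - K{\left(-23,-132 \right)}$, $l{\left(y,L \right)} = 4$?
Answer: $- \frac{340}{14213} \approx -0.023922$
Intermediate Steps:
$o{\left(G \right)} = -4$ ($o{\left(G \right)} = \left(-1\right) 4 = -4$)
$K{\left(P,w \right)} = 85$ ($K{\left(P,w \right)} = 7 - -78 = 7 + 78 = 85$)
$v = -85$ ($v = \left(-1\right) 85 = -85$)
$k = \frac{14213}{4}$ ($k = \left(59 + \frac{3}{-4}\right) 61 = \left(59 + 3 \left(- \frac{1}{4}\right)\right) 61 = \left(59 - \frac{3}{4}\right) 61 = \frac{233}{4} \cdot 61 = \frac{14213}{4} \approx 3553.3$)
$\frac{v}{k} = - \frac{85}{\frac{14213}{4}} = \left(-85\right) \frac{4}{14213} = - \frac{340}{14213}$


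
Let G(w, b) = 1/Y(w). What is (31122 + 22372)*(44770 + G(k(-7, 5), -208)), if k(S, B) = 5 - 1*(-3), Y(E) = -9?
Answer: 21554283926/9 ≈ 2.3949e+9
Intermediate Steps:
k(S, B) = 8 (k(S, B) = 5 + 3 = 8)
G(w, b) = -⅑ (G(w, b) = 1/(-9) = -⅑)
(31122 + 22372)*(44770 + G(k(-7, 5), -208)) = (31122 + 22372)*(44770 - ⅑) = 53494*(402929/9) = 21554283926/9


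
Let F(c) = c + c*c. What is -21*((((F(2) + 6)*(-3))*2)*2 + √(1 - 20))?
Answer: 3024 - 21*I*√19 ≈ 3024.0 - 91.537*I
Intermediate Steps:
F(c) = c + c²
-21*((((F(2) + 6)*(-3))*2)*2 + √(1 - 20)) = -21*((((2*(1 + 2) + 6)*(-3))*2)*2 + √(1 - 20)) = -21*((((2*3 + 6)*(-3))*2)*2 + √(-19)) = -21*((((6 + 6)*(-3))*2)*2 + I*√19) = -21*(((12*(-3))*2)*2 + I*√19) = -21*(-36*2*2 + I*√19) = -21*(-72*2 + I*√19) = -21*(-144 + I*√19) = 3024 - 21*I*√19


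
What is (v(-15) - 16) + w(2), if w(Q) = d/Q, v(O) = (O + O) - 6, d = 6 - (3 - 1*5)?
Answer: -48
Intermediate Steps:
d = 8 (d = 6 - (3 - 5) = 6 - 1*(-2) = 6 + 2 = 8)
v(O) = -6 + 2*O (v(O) = 2*O - 6 = -6 + 2*O)
w(Q) = 8/Q
(v(-15) - 16) + w(2) = ((-6 + 2*(-15)) - 16) + 8/2 = ((-6 - 30) - 16) + 8*(1/2) = (-36 - 16) + 4 = -52 + 4 = -48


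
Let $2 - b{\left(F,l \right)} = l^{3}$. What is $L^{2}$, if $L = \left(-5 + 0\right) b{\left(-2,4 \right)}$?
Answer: $96100$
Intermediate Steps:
$b{\left(F,l \right)} = 2 - l^{3}$
$L = 310$ ($L = \left(-5 + 0\right) \left(2 - 4^{3}\right) = - 5 \left(2 - 64\right) = \left(-5\right) \left(-62\right) = 310$)
$L^{2} = 310^{2} = 96100$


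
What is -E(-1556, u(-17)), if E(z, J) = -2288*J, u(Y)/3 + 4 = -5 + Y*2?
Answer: -295152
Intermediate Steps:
u(Y) = -27 + 6*Y (u(Y) = -12 + 3*(-5 + Y*2) = -12 + 3*(-5 + 2*Y) = -12 + (-15 + 6*Y) = -27 + 6*Y)
-E(-1556, u(-17)) = -(-2288)*(-27 + 6*(-17)) = -(-2288)*(-27 - 102) = -(-2288)*(-129) = -1*295152 = -295152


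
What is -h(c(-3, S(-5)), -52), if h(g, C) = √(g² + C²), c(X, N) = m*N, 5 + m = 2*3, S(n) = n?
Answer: -√2729 ≈ -52.240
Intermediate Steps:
m = 1 (m = -5 + 2*3 = -5 + 6 = 1)
c(X, N) = N (c(X, N) = 1*N = N)
h(g, C) = √(C² + g²)
-h(c(-3, S(-5)), -52) = -√((-52)² + (-5)²) = -√(2704 + 25) = -√2729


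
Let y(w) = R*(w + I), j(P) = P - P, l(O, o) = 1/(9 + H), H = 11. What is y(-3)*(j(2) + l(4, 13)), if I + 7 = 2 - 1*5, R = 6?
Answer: -39/10 ≈ -3.9000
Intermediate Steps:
I = -10 (I = -7 + (2 - 1*5) = -7 + (2 - 5) = -7 - 3 = -10)
l(O, o) = 1/20 (l(O, o) = 1/(9 + 11) = 1/20)
j(P) = 0
y(w) = -60 + 6*w (y(w) = 6*(w - 10) = 6*(-10 + w) = -60 + 6*w)
y(-3)*(j(2) + l(4, 13)) = (-60 + 6*(-3))*(0 + 1/20) = (-60 - 18)*(1/20) = -78*1/20 = -39/10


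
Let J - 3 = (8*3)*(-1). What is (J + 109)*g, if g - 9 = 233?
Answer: 21296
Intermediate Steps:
g = 242 (g = 9 + 233 = 242)
J = -21 (J = 3 + (8*3)*(-1) = 3 + 24*(-1) = 3 - 24 = -21)
(J + 109)*g = (-21 + 109)*242 = 88*242 = 21296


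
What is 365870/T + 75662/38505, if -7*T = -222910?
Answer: 11548058687/858314955 ≈ 13.454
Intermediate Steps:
T = 222910/7 (T = -⅐*(-222910) = 222910/7 ≈ 31844.)
365870/T + 75662/38505 = 365870/(222910/7) + 75662/38505 = 365870*(7/222910) + 75662*(1/38505) = 256109/22291 + 75662/38505 = 11548058687/858314955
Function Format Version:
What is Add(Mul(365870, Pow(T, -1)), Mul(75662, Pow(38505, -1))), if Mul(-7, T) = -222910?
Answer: Rational(11548058687, 858314955) ≈ 13.454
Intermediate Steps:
T = Rational(222910, 7) (T = Mul(Rational(-1, 7), -222910) = Rational(222910, 7) ≈ 31844.)
Add(Mul(365870, Pow(T, -1)), Mul(75662, Pow(38505, -1))) = Add(Mul(365870, Pow(Rational(222910, 7), -1)), Mul(75662, Pow(38505, -1))) = Add(Mul(365870, Rational(7, 222910)), Mul(75662, Rational(1, 38505))) = Add(Rational(256109, 22291), Rational(75662, 38505)) = Rational(11548058687, 858314955)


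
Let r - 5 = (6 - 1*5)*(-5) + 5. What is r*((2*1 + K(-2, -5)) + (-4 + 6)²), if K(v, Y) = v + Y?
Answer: -5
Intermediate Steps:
K(v, Y) = Y + v
r = 5 (r = 5 + ((6 - 1*5)*(-5) + 5) = 5 + ((6 - 5)*(-5) + 5) = 5 + (1*(-5) + 5) = 5 + (-5 + 5) = 5 + 0 = 5)
r*((2*1 + K(-2, -5)) + (-4 + 6)²) = 5*((2*1 + (-5 - 2)) + (-4 + 6)²) = 5*((2 - 7) + 2²) = 5*(-5 + 4) = 5*(-1) = -5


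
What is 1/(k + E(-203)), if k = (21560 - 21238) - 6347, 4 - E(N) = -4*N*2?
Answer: -1/7645 ≈ -0.00013080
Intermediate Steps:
E(N) = 4 + 8*N (E(N) = 4 - (-4*N)*2 = 4 - (-8)*N = 4 + 8*N)
k = -6025 (k = 322 - 6347 = -6025)
1/(k + E(-203)) = 1/(-6025 + (4 + 8*(-203))) = 1/(-6025 + (4 - 1624)) = 1/(-6025 - 1620) = 1/(-7645) = -1/7645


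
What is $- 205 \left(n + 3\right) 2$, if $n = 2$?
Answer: $-2050$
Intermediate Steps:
$- 205 \left(n + 3\right) 2 = - 205 \left(2 + 3\right) 2 = - 205 \cdot 5 \cdot 2 = \left(-205\right) 10 = -2050$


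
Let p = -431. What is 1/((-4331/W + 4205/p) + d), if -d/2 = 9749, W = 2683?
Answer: -1156373/22560109430 ≈ -5.1257e-5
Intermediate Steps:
d = -19498 (d = -2*9749 = -19498)
1/((-4331/W + 4205/p) + d) = 1/((-4331/2683 + 4205/(-431)) - 19498) = 1/((-4331*1/2683 + 4205*(-1/431)) - 19498) = 1/((-4331/2683 - 4205/431) - 19498) = 1/(-13148676/1156373 - 19498) = 1/(-22560109430/1156373) = -1156373/22560109430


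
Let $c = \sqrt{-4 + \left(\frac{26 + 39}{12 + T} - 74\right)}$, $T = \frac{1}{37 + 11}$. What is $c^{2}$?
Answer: $- \frac{41886}{577} \approx -72.593$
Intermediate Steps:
$T = \frac{1}{48} \approx 0.020833$
$c = \frac{3 i \sqrt{2685358}}{577}$ ($c = \sqrt{-4 - \left(74 - \frac{26 + 39}{12 + \frac{1}{48}}\right)} = \sqrt{-4 - \left(74 - \frac{65}{\frac{577}{48}}\right)} = \sqrt{-4 + \left(65 \cdot \frac{48}{577} - 74\right)} = \sqrt{-4 + \left(\frac{3120}{577} - 74\right)} = \sqrt{-4 - \frac{39578}{577}} = \sqrt{- \frac{41886}{577}} = \frac{3 i \sqrt{2685358}}{577} \approx 8.5201 i$)
$c^{2} = \left(\frac{3 i \sqrt{2685358}}{577}\right)^{2} = - \frac{41886}{577}$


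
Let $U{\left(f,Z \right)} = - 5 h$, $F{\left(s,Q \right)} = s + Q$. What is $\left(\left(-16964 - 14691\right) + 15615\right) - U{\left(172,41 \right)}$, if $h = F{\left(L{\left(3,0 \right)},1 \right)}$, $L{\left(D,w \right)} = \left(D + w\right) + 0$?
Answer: $-16020$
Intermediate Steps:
$L{\left(D,w \right)} = D + w$
$F{\left(s,Q \right)} = Q + s$
$h = 4$ ($h = 1 + \left(3 + 0\right) = 1 + 3 = 4$)
$U{\left(f,Z \right)} = -20$ ($U{\left(f,Z \right)} = \left(-5\right) 4 = -20$)
$\left(\left(-16964 - 14691\right) + 15615\right) - U{\left(172,41 \right)} = \left(\left(-16964 - 14691\right) + 15615\right) - -20 = \left(-31655 + 15615\right) + 20 = -16040 + 20 = -16020$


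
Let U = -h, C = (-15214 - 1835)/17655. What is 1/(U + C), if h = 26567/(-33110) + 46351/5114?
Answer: -4529431445/41792341482 ≈ -0.10838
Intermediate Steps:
h = 349704493/42331135 (h = 26567*(-1/33110) + 46351*(1/5114) = -26567/33110 + 46351/5114 = 349704493/42331135 ≈ 8.2612)
C = -5683/5885 (C = -17049*1/17655 = -5683/5885 ≈ -0.96568)
U = -349704493/42331135 (U = -1*349704493/42331135 = -349704493/42331135 ≈ -8.2612)
1/(U + C) = 1/(-349704493/42331135 - 5683/5885) = 1/(-41792341482/4529431445) = -4529431445/41792341482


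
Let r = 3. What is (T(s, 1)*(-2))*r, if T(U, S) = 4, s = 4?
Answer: -24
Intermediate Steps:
(T(s, 1)*(-2))*r = (4*(-2))*3 = -8*3 = -24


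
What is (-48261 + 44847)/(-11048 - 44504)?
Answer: 1707/27776 ≈ 0.061456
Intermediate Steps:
(-48261 + 44847)/(-11048 - 44504) = -3414/(-55552) = -3414*(-1/55552) = 1707/27776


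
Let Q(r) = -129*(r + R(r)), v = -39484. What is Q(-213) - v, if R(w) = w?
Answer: 94438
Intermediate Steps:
Q(r) = -258*r (Q(r) = -129*(r + r) = -258*r)
Q(-213) - v = -258*(-213) - 1*(-39484) = 54954 + 39484 = 94438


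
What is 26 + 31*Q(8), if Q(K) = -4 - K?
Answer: -346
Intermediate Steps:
26 + 31*Q(8) = 26 + 31*(-4 - 1*8) = 26 + 31*(-4 - 8) = 26 + 31*(-12) = 26 - 372 = -346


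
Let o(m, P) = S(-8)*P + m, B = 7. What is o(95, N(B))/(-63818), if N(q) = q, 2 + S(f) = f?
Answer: -25/63818 ≈ -0.00039174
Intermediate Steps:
S(f) = -2 + f
o(m, P) = m - 10*P (o(m, P) = (-2 - 8)*P + m = -10*P + m = m - 10*P)
o(95, N(B))/(-63818) = (95 - 10*7)/(-63818) = (95 - 70)*(-1/63818) = 25*(-1/63818) = -25/63818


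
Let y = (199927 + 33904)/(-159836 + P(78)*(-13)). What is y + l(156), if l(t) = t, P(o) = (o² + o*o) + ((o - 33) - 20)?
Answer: 49427989/318345 ≈ 155.27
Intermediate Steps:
P(o) = -53 + o + 2*o² (P(o) = (o² + o²) + ((-33 + o) - 20) = 2*o² + (-53 + o) = -53 + o + 2*o²)
y = -233831/318345 (y = (199927 + 33904)/(-159836 + (-53 + 78 + 2*78²)*(-13)) = 233831/(-159836 + (-53 + 78 + 2*6084)*(-13)) = 233831/(-159836 + (-53 + 78 + 12168)*(-13)) = 233831/(-159836 + 12193*(-13)) = 233831/(-159836 - 158509) = 233831/(-318345) = 233831*(-1/318345) = -233831/318345 ≈ -0.73452)
y + l(156) = -233831/318345 + 156 = 49427989/318345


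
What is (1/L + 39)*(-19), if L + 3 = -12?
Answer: -11096/15 ≈ -739.73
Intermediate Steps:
L = -15 (L = -3 - 12 = -15)
(1/L + 39)*(-19) = (1/(-15) + 39)*(-19) = (-1/15 + 39)*(-19) = (584/15)*(-19) = -11096/15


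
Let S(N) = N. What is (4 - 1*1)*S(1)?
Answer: 3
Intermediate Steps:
(4 - 1*1)*S(1) = (4 - 1*1)*1 = (4 - 1)*1 = 3*1 = 3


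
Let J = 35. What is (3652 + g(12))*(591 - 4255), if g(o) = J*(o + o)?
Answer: -16458688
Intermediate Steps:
g(o) = 70*o (g(o) = 35*(o + o) = 35*(2*o) = 70*o)
(3652 + g(12))*(591 - 4255) = (3652 + 70*12)*(591 - 4255) = (3652 + 840)*(-3664) = 4492*(-3664) = -16458688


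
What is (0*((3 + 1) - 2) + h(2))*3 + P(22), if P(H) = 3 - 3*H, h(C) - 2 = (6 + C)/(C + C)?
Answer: -51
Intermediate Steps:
h(C) = 2 + (6 + C)/(2*C) (h(C) = 2 + (6 + C)/(C + C) = 2 + (6 + C)/((2*C)) = 2 + (6 + C)*(1/(2*C)) = 2 + (6 + C)/(2*C))
(0*((3 + 1) - 2) + h(2))*3 + P(22) = (0*((3 + 1) - 2) + (5/2 + 3/2))*3 + (3 - 3*22) = (0*(4 - 2) + (5/2 + 3*(½)))*3 + (3 - 66) = (0*2 + (5/2 + 3/2))*3 - 63 = (0 + 4)*3 - 63 = 4*3 - 63 = 12 - 63 = -51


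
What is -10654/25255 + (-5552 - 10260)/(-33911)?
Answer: 38044266/856422305 ≈ 0.044422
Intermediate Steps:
-10654/25255 + (-5552 - 10260)/(-33911) = -10654*1/25255 - 15812*(-1/33911) = -10654/25255 + 15812/33911 = 38044266/856422305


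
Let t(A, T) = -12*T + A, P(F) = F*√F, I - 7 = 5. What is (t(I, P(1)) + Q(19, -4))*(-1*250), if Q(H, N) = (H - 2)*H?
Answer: -80750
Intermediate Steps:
Q(H, N) = H*(-2 + H) (Q(H, N) = (-2 + H)*H = H*(-2 + H))
I = 12 (I = 7 + 5 = 12)
P(F) = F^(3/2)
t(A, T) = A - 12*T
(t(I, P(1)) + Q(19, -4))*(-1*250) = ((12 - 12*1^(3/2)) + 19*(-2 + 19))*(-1*250) = ((12 - 12*1) + 19*17)*(-250) = ((12 - 12) + 323)*(-250) = (0 + 323)*(-250) = 323*(-250) = -80750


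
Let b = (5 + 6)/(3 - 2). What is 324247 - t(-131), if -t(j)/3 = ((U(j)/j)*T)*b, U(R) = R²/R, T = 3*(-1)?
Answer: 324148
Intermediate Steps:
T = -3
U(R) = R
b = 11 (b = 11/1 = 11*1 = 11)
t(j) = 99 (t(j) = -3*(j/j)*(-3)*11 = -3*1*(-3)*11 = -(-9)*11 = -3*(-33) = 99)
324247 - t(-131) = 324247 - 1*99 = 324247 - 99 = 324148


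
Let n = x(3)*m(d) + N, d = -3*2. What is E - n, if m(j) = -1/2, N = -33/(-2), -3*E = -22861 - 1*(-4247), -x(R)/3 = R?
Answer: 18551/3 ≈ 6183.7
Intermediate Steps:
d = -6
x(R) = -3*R
E = 18614/3 (E = -(-22861 - 1*(-4247))/3 = -(-22861 + 4247)/3 = -⅓*(-18614) = 18614/3 ≈ 6204.7)
N = 33/2 (N = -33*(-½) = 33/2 ≈ 16.500)
m(j) = -½ (m(j) = -1*½ = -½)
n = 21 (n = -3*3*(-½) + 33/2 = -9*(-½) + 33/2 = 9/2 + 33/2 = 21)
E - n = 18614/3 - 1*21 = 18614/3 - 21 = 18551/3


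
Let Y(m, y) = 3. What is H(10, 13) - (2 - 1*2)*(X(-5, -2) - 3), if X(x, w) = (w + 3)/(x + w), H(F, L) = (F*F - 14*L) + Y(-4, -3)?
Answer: -79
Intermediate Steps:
H(F, L) = 3 + F² - 14*L (H(F, L) = (F*F - 14*L) + 3 = (F² - 14*L) + 3 = 3 + F² - 14*L)
X(x, w) = (3 + w)/(w + x)
H(10, 13) - (2 - 1*2)*(X(-5, -2) - 3) = (3 + 10² - 14*13) - (2 - 1*2)*((3 - 2)/(-2 - 5) - 3) = (3 + 100 - 182) - (2 - 2)*(1/(-7) - 3) = -79 - 0*(-⅐*1 - 3) = -79 - 0*(-⅐ - 3) = -79 - 0*(-22)/7 = -79 - 1*0 = -79 + 0 = -79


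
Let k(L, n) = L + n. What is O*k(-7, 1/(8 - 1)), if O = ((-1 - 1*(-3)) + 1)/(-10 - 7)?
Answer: 144/119 ≈ 1.2101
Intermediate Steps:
O = -3/17 (O = ((-1 + 3) + 1)/(-17) = -(2 + 1)/17 = -1/17*3 = -3/17 ≈ -0.17647)
O*k(-7, 1/(8 - 1)) = -3*(-7 + 1/(8 - 1))/17 = -3*(-7 + 1/7)/17 = -3*(-7 + ⅐)/17 = -3/17*(-48/7) = 144/119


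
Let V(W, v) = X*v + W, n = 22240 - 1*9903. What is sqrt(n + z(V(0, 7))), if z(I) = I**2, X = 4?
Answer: sqrt(13121) ≈ 114.55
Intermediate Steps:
n = 12337 (n = 22240 - 9903 = 12337)
V(W, v) = W + 4*v (V(W, v) = 4*v + W = W + 4*v)
sqrt(n + z(V(0, 7))) = sqrt(12337 + (0 + 4*7)**2) = sqrt(12337 + (0 + 28)**2) = sqrt(12337 + 28**2) = sqrt(12337 + 784) = sqrt(13121)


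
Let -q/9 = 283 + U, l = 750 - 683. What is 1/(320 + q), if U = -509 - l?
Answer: 1/2957 ≈ 0.00033818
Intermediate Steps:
l = 67
U = -576 (U = -509 - 1*67 = -509 - 67 = -576)
q = 2637 (q = -9*(283 - 576) = -9*(-293) = 2637)
1/(320 + q) = 1/(320 + 2637) = 1/2957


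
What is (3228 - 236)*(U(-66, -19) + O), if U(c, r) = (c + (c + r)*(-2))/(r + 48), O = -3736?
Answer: -323854080/29 ≈ -1.1167e+7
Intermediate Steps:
U(c, r) = (-c - 2*r)/(48 + r) (U(c, r) = (c + (-2*c - 2*r))/(48 + r) = (-c - 2*r)/(48 + r))
(3228 - 236)*(U(-66, -19) + O) = (3228 - 236)*((-1*(-66) - 2*(-19))/(48 - 19) - 3736) = 2992*((66 + 38)/29 - 3736) = 2992*((1/29)*104 - 3736) = 2992*(104/29 - 3736) = 2992*(-108240/29) = -323854080/29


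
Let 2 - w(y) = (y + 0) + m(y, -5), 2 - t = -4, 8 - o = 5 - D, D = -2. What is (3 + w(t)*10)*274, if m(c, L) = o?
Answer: -12878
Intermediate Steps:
o = 1 (o = 8 - (5 - 1*(-2)) = 8 - (5 + 2) = 8 - 1*7 = 8 - 7 = 1)
m(c, L) = 1
t = 6 (t = 2 - 1*(-4) = 2 + 4 = 6)
w(y) = 1 - y (w(y) = 2 - ((y + 0) + 1) = 2 - (y + 1) = 2 - (1 + y) = 2 + (-1 - y) = 1 - y)
(3 + w(t)*10)*274 = (3 + (1 - 1*6)*10)*274 = (3 + (1 - 6)*10)*274 = (3 - 5*10)*274 = (3 - 50)*274 = -47*274 = -12878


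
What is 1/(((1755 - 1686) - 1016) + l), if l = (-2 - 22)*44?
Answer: -1/2003 ≈ -0.00049925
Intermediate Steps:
l = -1056 (l = -24*44 = -1056)
1/(((1755 - 1686) - 1016) + l) = 1/(((1755 - 1686) - 1016) - 1056) = 1/((69 - 1016) - 1056) = 1/(-947 - 1056) = 1/(-2003) = -1/2003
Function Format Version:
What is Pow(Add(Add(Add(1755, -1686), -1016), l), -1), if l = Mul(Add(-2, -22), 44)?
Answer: Rational(-1, 2003) ≈ -0.00049925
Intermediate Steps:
l = -1056 (l = Mul(-24, 44) = -1056)
Pow(Add(Add(Add(1755, -1686), -1016), l), -1) = Pow(Add(Add(Add(1755, -1686), -1016), -1056), -1) = Pow(Add(Add(69, -1016), -1056), -1) = Pow(Add(-947, -1056), -1) = Pow(-2003, -1) = Rational(-1, 2003)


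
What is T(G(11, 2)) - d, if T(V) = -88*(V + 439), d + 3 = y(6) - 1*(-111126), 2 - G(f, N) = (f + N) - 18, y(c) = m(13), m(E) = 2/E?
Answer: -1954825/13 ≈ -1.5037e+5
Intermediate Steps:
y(c) = 2/13
G(f, N) = 20 - N - f (G(f, N) = 2 - ((f + N) - 18) = 2 - ((N + f) - 18) = 2 - (-18 + N + f) = 2 + (18 - N - f) = 20 - N - f)
d = 1444601/13 (d = -3 + (2/13 - 1*(-111126)) = -3 + (2/13 + 111126) = -3 + 1444640/13 = 1444601/13 ≈ 1.1112e+5)
T(V) = -38632 - 88*V (T(V) = -88*(439 + V) = -38632 - 88*V)
T(G(11, 2)) - d = (-38632 - 88*(20 - 1*2 - 1*11)) - 1*1444601/13 = (-38632 - 88*(20 - 2 - 11)) - 1444601/13 = (-38632 - 88*7) - 1444601/13 = (-38632 - 616) - 1444601/13 = -39248 - 1444601/13 = -1954825/13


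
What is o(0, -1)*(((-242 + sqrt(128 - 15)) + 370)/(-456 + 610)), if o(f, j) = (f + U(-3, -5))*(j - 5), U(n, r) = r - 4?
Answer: 3456/77 + 27*sqrt(113)/77 ≈ 48.611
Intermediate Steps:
U(n, r) = -4 + r
o(f, j) = (-9 + f)*(-5 + j) (o(f, j) = (f + (-4 - 5))*(j - 5) = (f - 9)*(-5 + j) = (-9 + f)*(-5 + j))
o(0, -1)*(((-242 + sqrt(128 - 15)) + 370)/(-456 + 610)) = (45 - 9*(-1) - 5*0 + 0*(-1))*(((-242 + sqrt(128 - 15)) + 370)/(-456 + 610)) = (45 + 9 + 0 + 0)*(((-242 + sqrt(113)) + 370)/154) = 54*((128 + sqrt(113))*(1/154)) = 54*(64/77 + sqrt(113)/154) = 3456/77 + 27*sqrt(113)/77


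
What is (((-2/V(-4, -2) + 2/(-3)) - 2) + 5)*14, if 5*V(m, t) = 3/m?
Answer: 658/3 ≈ 219.33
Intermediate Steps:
V(m, t) = 3/(5*m) (V(m, t) = (3/m)/5 = 3/(5*m))
(((-2/V(-4, -2) + 2/(-3)) - 2) + 5)*14 = (((-2/((⅗)/(-4)) + 2/(-3)) - 2) + 5)*14 = (((-2/((⅗)*(-¼)) + 2*(-⅓)) - 2) + 5)*14 = (((-2/(-3/20) - ⅔) - 2) + 5)*14 = (((-2*(-20/3) - ⅔) - 2) + 5)*14 = (((40/3 - ⅔) - 2) + 5)*14 = ((38/3 - 2) + 5)*14 = (32/3 + 5)*14 = (47/3)*14 = 658/3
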